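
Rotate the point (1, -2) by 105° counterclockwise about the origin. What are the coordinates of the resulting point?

Rotation matrix for 105°: [[cos 105°, -sin 105°], [sin 105°, cos 105°]] ≈ [[-0.258819, -0.965926], [0.965926, -0.258819]]
[[-0.258819, -0.965926], [0.965926, -0.258819]] × [1, -2]ᵀ ≈ [1.6730, 1.4836]ᵀ
Result: (1.6730, 1.4836)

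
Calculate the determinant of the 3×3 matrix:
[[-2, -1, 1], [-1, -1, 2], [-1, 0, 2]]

Expansion along first row:
det = -2·det([[-1,2],[0,2]]) - -1·det([[-1,2],[-1,2]]) + 1·det([[-1,-1],[-1,0]])
    = -2·(-1·2 - 2·0) - -1·(-1·2 - 2·-1) + 1·(-1·0 - -1·-1)
    = -2·-2 - -1·0 + 1·-1
    = 4 + 0 + -1 = 3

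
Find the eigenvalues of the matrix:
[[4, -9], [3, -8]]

Characteristic equation: det(A - λI) = 0
λ² - (trace)λ + (det) = 0
trace = 4 + -8 = -4, det = (4)(-8) - (-9)(3) = -5
λ² - (-4)λ + (-5) = 0
λ = (-4 ± √((-4)² - 4·(-5))) / 2 = (-4 ± √36) / 2
Solving: λ = -5, 1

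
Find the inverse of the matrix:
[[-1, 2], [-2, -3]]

For [[a,b],[c,d]], inverse = (1/det)·[[d,-b],[-c,a]]
det = (-1)(-3) - (2)(-2) = 3 - -4 = 7
Inverse = (1/7)·[[-3, -2], [2, -1]]
= [[-3/7, -2/7], [2/7, -1/7]]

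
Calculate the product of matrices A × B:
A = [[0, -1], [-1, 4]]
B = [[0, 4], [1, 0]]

Matrix multiplication:
C[0][0] = 0×0 + -1×1 = -1
C[0][1] = 0×4 + -1×0 = 0
C[1][0] = -1×0 + 4×1 = 4
C[1][1] = -1×4 + 4×0 = -4
Result: [[-1, 0], [4, -4]]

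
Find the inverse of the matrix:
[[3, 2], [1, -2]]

For [[a,b],[c,d]], inverse = (1/det)·[[d,-b],[-c,a]]
det = (3)(-2) - (2)(1) = -6 - 2 = -8
Inverse = (1/-8)·[[-2, -2], [-1, 3]]
= [[1/4, 1/4], [1/8, -3/8]]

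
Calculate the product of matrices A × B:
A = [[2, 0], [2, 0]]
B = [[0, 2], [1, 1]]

Matrix multiplication:
C[0][0] = 2×0 + 0×1 = 0
C[0][1] = 2×2 + 0×1 = 4
C[1][0] = 2×0 + 0×1 = 0
C[1][1] = 2×2 + 0×1 = 4
Result: [[0, 4], [0, 4]]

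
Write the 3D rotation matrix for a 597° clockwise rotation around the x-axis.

Rotation matrix for clockwise 597° around x-axis:
A clockwise rotation by 597° is a counterclockwise rotation by -597°.
cos(-597°) = -0.5446, sin(-597°) = 0.8387
Result: [[1, 0, 0], [0, -0.5446, -0.8387], [0, 0.8387, -0.5446]]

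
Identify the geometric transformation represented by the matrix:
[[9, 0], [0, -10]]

This matrix represents: non-uniform scaling by sx = 9, sy = -10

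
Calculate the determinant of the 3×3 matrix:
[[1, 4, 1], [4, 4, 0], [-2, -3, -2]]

Expansion along first row:
det = 1·det([[4,0],[-3,-2]]) - 4·det([[4,0],[-2,-2]]) + 1·det([[4,4],[-2,-3]])
    = 1·(4·-2 - 0·-3) - 4·(4·-2 - 0·-2) + 1·(4·-3 - 4·-2)
    = 1·-8 - 4·-8 + 1·-4
    = -8 + 32 + -4 = 20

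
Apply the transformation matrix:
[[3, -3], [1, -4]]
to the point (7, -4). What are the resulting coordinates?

Matrix multiplication:
[[3, -3], [1, -4]] × [7, -4]ᵀ
= [(3)(7) + (-3)(-4), (1)(7) + (-4)(-4)]ᵀ
= [33, 23]ᵀ
Result: (33, 23)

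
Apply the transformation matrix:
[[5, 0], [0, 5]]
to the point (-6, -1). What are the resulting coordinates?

Matrix multiplication:
[[5, 0], [0, 5]] × [-6, -1]ᵀ
= [(5)(-6) + (0)(-1), (0)(-6) + (5)(-1)]ᵀ
= [-30, -5]ᵀ
Result: (-30, -5)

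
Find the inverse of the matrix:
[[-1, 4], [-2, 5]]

For [[a,b],[c,d]], inverse = (1/det)·[[d,-b],[-c,a]]
det = (-1)(5) - (4)(-2) = -5 - -8 = 3
Inverse = (1/3)·[[5, -4], [2, -1]]
= [[5/3, -4/3], [2/3, -1/3]]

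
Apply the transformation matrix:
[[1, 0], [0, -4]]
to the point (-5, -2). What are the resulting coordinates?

Matrix multiplication:
[[1, 0], [0, -4]] × [-5, -2]ᵀ
= [(1)(-5) + (0)(-2), (0)(-5) + (-4)(-2)]ᵀ
= [-5, 8]ᵀ
Result: (-5, 8)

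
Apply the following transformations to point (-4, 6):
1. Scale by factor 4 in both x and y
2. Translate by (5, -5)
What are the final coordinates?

Step 1: Scale (-4, 6) by 4 → (-16, 24)
Step 2: Translate by (5, -5) → (-11, 19)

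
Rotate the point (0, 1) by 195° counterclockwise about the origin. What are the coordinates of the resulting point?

Rotation matrix for 195°: [[cos 195°, -sin 195°], [sin 195°, cos 195°]] ≈ [[-0.965926, 0.258819], [-0.258819, -0.965926]]
[[-0.965926, 0.258819], [-0.258819, -0.965926]] × [0, 1]ᵀ ≈ [0.2588, -0.9659]ᵀ
Result: (0.2588, -0.9659)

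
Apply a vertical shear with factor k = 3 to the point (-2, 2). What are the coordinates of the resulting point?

Shear matrix for vertical shear with factor k = 3:
[[1, 0], [3, 1]]
Result: (-2, 2) → (-2, -4)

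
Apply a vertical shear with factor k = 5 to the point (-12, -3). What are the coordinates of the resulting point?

Shear matrix for vertical shear with factor k = 5:
[[1, 0], [5, 1]]
Result: (-12, -3) → (-12, -63)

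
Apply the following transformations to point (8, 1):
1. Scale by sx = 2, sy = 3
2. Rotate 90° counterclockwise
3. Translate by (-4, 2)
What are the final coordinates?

Step 1: Scale → (16, 3)
Step 2: Rotate 90° → (-3, 16)
Step 3: Translate → (-7, 18)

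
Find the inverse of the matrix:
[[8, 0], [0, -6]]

For [[a,b],[c,d]], inverse = (1/det)·[[d,-b],[-c,a]]
det = (8)(-6) - (0)(0) = -48 - 0 = -48
Inverse = (1/-48)·[[-6, 0], [0, 8]]
= [[1/8, 0], [0, -1/6]]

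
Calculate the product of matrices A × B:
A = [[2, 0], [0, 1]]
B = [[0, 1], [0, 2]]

Matrix multiplication:
C[0][0] = 2×0 + 0×0 = 0
C[0][1] = 2×1 + 0×2 = 2
C[1][0] = 0×0 + 1×0 = 0
C[1][1] = 0×1 + 1×2 = 2
Result: [[0, 2], [0, 2]]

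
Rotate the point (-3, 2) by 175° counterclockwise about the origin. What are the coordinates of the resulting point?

Rotation matrix for 175°: [[cos 175°, -sin 175°], [sin 175°, cos 175°]] ≈ [[-0.996195, -0.087156], [0.087156, -0.996195]]
[[-0.996195, -0.087156], [0.087156, -0.996195]] × [-3, 2]ᵀ ≈ [2.8143, -2.2539]ᵀ
Result: (2.8143, -2.2539)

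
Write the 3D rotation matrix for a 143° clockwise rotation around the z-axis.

Rotation matrix for clockwise 143° around z-axis:
A clockwise rotation by 143° is a counterclockwise rotation by -143°.
cos(-143°) = -0.7986, sin(-143°) = -0.6018
Result: [[-0.7986, 0.6018, 0], [-0.6018, -0.7986, 0], [0, 0, 1]]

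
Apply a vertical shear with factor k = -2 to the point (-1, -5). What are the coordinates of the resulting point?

Shear matrix for vertical shear with factor k = -2:
[[1, 0], [-2, 1]]
Result: (-1, -5) → (-1, -3)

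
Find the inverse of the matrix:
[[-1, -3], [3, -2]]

For [[a,b],[c,d]], inverse = (1/det)·[[d,-b],[-c,a]]
det = (-1)(-2) - (-3)(3) = 2 - -9 = 11
Inverse = (1/11)·[[-2, 3], [-3, -1]]
= [[-2/11, 3/11], [-3/11, -1/11]]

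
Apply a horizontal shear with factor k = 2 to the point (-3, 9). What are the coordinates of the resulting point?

Shear matrix for horizontal shear with factor k = 2:
[[1, 2], [0, 1]]
Result: (-3, 9) → (15, 9)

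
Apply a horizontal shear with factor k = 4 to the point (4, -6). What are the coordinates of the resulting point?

Shear matrix for horizontal shear with factor k = 4:
[[1, 4], [0, 1]]
Result: (4, -6) → (-20, -6)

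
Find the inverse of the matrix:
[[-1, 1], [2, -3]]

For [[a,b],[c,d]], inverse = (1/det)·[[d,-b],[-c,a]]
det = (-1)(-3) - (1)(2) = 3 - 2 = 1
Inverse = [[-3, -1], [-2, -1]]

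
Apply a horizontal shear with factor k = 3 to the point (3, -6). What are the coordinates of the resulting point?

Shear matrix for horizontal shear with factor k = 3:
[[1, 3], [0, 1]]
Result: (3, -6) → (-15, -6)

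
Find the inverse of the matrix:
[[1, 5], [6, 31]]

For [[a,b],[c,d]], inverse = (1/det)·[[d,-b],[-c,a]]
det = (1)(31) - (5)(6) = 31 - 30 = 1
Inverse = [[31, -5], [-6, 1]]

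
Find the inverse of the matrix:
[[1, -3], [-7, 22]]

For [[a,b],[c,d]], inverse = (1/det)·[[d,-b],[-c,a]]
det = (1)(22) - (-3)(-7) = 22 - 21 = 1
Inverse = [[22, 3], [7, 1]]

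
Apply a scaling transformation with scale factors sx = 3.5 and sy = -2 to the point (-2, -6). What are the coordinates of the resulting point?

Scaling matrix:
[[3.50, 0], [0, -2]]
Result: (-2 × 3.5, -6 × -2) = (-7, 12)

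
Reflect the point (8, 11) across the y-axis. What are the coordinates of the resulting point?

Reflection across y-axis: (8, 11) → (-8, 11)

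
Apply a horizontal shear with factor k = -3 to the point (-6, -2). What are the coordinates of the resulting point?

Shear matrix for horizontal shear with factor k = -3:
[[1, -3], [0, 1]]
Result: (-6, -2) → (0, -2)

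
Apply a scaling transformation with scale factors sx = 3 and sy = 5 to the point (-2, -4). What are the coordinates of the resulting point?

Scaling matrix:
[[3, 0], [0, 5]]
Result: (-2 × 3, -4 × 5) = (-6, -20)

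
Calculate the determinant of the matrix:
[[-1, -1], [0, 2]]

For a 2×2 matrix [[a, b], [c, d]], det = ad - bc
det = (-1)(2) - (-1)(0) = -2 - 0 = -2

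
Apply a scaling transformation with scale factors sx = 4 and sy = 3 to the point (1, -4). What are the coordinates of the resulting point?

Scaling matrix:
[[4, 0], [0, 3]]
Result: (1 × 4, -4 × 3) = (4, -12)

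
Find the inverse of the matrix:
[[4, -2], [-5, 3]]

For [[a,b],[c,d]], inverse = (1/det)·[[d,-b],[-c,a]]
det = (4)(3) - (-2)(-5) = 12 - 10 = 2
Inverse = (1/2)·[[3, 2], [5, 4]]
= [[3/2, 1], [5/2, 2]]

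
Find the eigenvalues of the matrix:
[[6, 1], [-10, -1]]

Characteristic equation: det(A - λI) = 0
λ² - (trace)λ + (det) = 0
trace = 6 + -1 = 5, det = (6)(-1) - (1)(-10) = 4
λ² - (5)λ + (4) = 0
λ = (5 ± √((5)² - 4·(4))) / 2 = (5 ± √9) / 2
Solving: λ = 1, 4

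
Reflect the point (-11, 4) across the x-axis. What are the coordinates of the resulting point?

Reflection across x-axis: (-11, 4) → (-11, -4)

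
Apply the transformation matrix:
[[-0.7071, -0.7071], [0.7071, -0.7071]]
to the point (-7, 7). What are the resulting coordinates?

Matrix multiplication:
[[-0.7071, -0.7071], [0.7071, -0.7071]] × [-7, 7]ᵀ
= [(-0.7071)(-7) + (-0.7071)(7), (0.7071)(-7) + (-0.7071)(7)]ᵀ
= [0, -9.8994]ᵀ
Result: (0, -9.8994)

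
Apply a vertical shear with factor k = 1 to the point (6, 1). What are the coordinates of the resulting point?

Shear matrix for vertical shear with factor k = 1:
[[1, 0], [1, 1]]
Result: (6, 1) → (6, 7)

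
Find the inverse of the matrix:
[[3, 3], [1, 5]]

For [[a,b],[c,d]], inverse = (1/det)·[[d,-b],[-c,a]]
det = (3)(5) - (3)(1) = 15 - 3 = 12
Inverse = (1/12)·[[5, -3], [-1, 3]]
= [[5/12, -1/4], [-1/12, 1/4]]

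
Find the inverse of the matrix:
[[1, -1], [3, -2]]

For [[a,b],[c,d]], inverse = (1/det)·[[d,-b],[-c,a]]
det = (1)(-2) - (-1)(3) = -2 - -3 = 1
Inverse = [[-2, 1], [-3, 1]]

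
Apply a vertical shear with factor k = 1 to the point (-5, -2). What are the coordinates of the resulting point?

Shear matrix for vertical shear with factor k = 1:
[[1, 0], [1, 1]]
Result: (-5, -2) → (-5, -7)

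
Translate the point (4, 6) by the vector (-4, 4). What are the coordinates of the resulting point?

Translation by (-4, 4) (homogeneous matrix [[1, 0, -4], [0, 1, 4], [0, 0, 1]]):
x' = 4 + -4 = 0
y' = 6 + 4 = 10
Result: (0, 10)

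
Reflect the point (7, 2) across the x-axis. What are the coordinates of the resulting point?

Reflection across x-axis: (7, 2) → (7, -2)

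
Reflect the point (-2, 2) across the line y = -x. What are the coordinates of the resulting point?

Reflection across line y = -x: (-2, 2) → (-2, 2)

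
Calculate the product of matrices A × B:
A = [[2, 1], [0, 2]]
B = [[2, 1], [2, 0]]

Matrix multiplication:
C[0][0] = 2×2 + 1×2 = 6
C[0][1] = 2×1 + 1×0 = 2
C[1][0] = 0×2 + 2×2 = 4
C[1][1] = 0×1 + 2×0 = 0
Result: [[6, 2], [4, 0]]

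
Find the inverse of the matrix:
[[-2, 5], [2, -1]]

For [[a,b],[c,d]], inverse = (1/det)·[[d,-b],[-c,a]]
det = (-2)(-1) - (5)(2) = 2 - 10 = -8
Inverse = (1/-8)·[[-1, -5], [-2, -2]]
= [[1/8, 5/8], [1/4, 1/4]]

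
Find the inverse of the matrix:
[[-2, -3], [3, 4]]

For [[a,b],[c,d]], inverse = (1/det)·[[d,-b],[-c,a]]
det = (-2)(4) - (-3)(3) = -8 - -9 = 1
Inverse = [[4, 3], [-3, -2]]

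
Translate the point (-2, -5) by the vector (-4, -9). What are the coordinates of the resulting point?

Translation by (-4, -9) (homogeneous matrix [[1, 0, -4], [0, 1, -9], [0, 0, 1]]):
x' = -2 + -4 = -6
y' = -5 + -9 = -14
Result: (-6, -14)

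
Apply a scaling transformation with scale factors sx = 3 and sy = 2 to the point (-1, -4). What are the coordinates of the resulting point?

Scaling matrix:
[[3, 0], [0, 2]]
Result: (-1 × 3, -4 × 2) = (-3, -8)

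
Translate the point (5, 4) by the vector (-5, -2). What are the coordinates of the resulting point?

Translation by (-5, -2) (homogeneous matrix [[1, 0, -5], [0, 1, -2], [0, 0, 1]]):
x' = 5 + -5 = 0
y' = 4 + -2 = 2
Result: (0, 2)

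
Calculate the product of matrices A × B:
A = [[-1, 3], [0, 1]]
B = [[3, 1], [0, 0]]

Matrix multiplication:
C[0][0] = -1×3 + 3×0 = -3
C[0][1] = -1×1 + 3×0 = -1
C[1][0] = 0×3 + 1×0 = 0
C[1][1] = 0×1 + 1×0 = 0
Result: [[-3, -1], [0, 0]]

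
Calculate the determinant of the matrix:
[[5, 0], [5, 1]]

For a 2×2 matrix [[a, b], [c, d]], det = ad - bc
det = (5)(1) - (0)(5) = 5 - 0 = 5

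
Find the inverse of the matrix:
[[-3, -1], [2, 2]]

For [[a,b],[c,d]], inverse = (1/det)·[[d,-b],[-c,a]]
det = (-3)(2) - (-1)(2) = -6 - -2 = -4
Inverse = (1/-4)·[[2, 1], [-2, -3]]
= [[-1/2, -1/4], [1/2, 3/4]]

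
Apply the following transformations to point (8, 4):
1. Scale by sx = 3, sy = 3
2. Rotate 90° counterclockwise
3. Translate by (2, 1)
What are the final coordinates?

Step 1: Scale → (24, 12)
Step 2: Rotate 90° → (-12, 24)
Step 3: Translate → (-10, 25)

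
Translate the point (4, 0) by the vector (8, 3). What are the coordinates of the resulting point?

Translation by (8, 3) (homogeneous matrix [[1, 0, 8], [0, 1, 3], [0, 0, 1]]):
x' = 4 + 8 = 12
y' = 0 + 3 = 3
Result: (12, 3)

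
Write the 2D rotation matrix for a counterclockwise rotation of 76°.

Rotation matrix formula: [[cos θ, -sin θ], [sin θ, cos θ]]
For θ = 76°:
cos(76°) = 0.2419
sin(76°) = 0.9703
Result: [[0.2419, -0.9703], [0.9703, 0.2419]]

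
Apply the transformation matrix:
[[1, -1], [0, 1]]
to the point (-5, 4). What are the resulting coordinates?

Matrix multiplication:
[[1, -1], [0, 1]] × [-5, 4]ᵀ
= [(1)(-5) + (-1)(4), (0)(-5) + (1)(4)]ᵀ
= [-9, 4]ᵀ
Result: (-9, 4)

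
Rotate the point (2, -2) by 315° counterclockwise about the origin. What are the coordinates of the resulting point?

Rotation matrix for 315°: [[cos 315°, -sin 315°], [sin 315°, cos 315°]] ≈ [[0.707107, 0.707107], [-0.707107, 0.707107]]
[[0.707107, 0.707107], [-0.707107, 0.707107]] × [2, -2]ᵀ ≈ [0, -2.8284]ᵀ
Result: (0, -2.8284)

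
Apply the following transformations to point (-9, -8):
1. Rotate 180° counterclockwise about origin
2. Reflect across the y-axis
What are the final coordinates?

Step 1: Rotate 180° → (9, 8)
Step 2: Reflect across y-axis → (-9, 8)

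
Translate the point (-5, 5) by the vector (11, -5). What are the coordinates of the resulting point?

Translation by (11, -5) (homogeneous matrix [[1, 0, 11], [0, 1, -5], [0, 0, 1]]):
x' = -5 + 11 = 6
y' = 5 + -5 = 0
Result: (6, 0)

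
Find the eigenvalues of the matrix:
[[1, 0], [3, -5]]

Characteristic equation: det(A - λI) = 0
λ² - (trace)λ + (det) = 0
trace = 1 + -5 = -4, det = (1)(-5) - (0)(3) = -5
λ² - (-4)λ + (-5) = 0
λ = (-4 ± √((-4)² - 4·(-5))) / 2 = (-4 ± √36) / 2
Solving: λ = -5, 1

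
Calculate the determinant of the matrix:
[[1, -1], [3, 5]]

For a 2×2 matrix [[a, b], [c, d]], det = ad - bc
det = (1)(5) - (-1)(3) = 5 - -3 = 8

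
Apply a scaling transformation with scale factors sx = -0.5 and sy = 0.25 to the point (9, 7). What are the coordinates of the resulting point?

Scaling matrix:
[[-0.50, 0], [0, 0.25]]
Result: (9 × -0.5, 7 × 0.25) = (-4.5, 1.75)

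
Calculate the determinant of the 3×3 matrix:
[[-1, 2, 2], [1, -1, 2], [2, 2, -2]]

Expansion along first row:
det = -1·det([[-1,2],[2,-2]]) - 2·det([[1,2],[2,-2]]) + 2·det([[1,-1],[2,2]])
    = -1·(-1·-2 - 2·2) - 2·(1·-2 - 2·2) + 2·(1·2 - -1·2)
    = -1·-2 - 2·-6 + 2·4
    = 2 + 12 + 8 = 22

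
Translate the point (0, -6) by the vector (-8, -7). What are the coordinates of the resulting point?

Translation by (-8, -7) (homogeneous matrix [[1, 0, -8], [0, 1, -7], [0, 0, 1]]):
x' = 0 + -8 = -8
y' = -6 + -7 = -13
Result: (-8, -13)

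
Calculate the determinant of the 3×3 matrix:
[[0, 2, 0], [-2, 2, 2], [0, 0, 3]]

Expansion along first row:
det = 0·det([[2,2],[0,3]]) - 2·det([[-2,2],[0,3]]) + 0·det([[-2,2],[0,0]])
    = 0·(2·3 - 2·0) - 2·(-2·3 - 2·0) + 0·(-2·0 - 2·0)
    = 0·6 - 2·-6 + 0·0
    = 0 + 12 + 0 = 12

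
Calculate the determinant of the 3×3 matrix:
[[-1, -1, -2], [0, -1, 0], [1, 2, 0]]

Expansion along first row:
det = -1·det([[-1,0],[2,0]]) - -1·det([[0,0],[1,0]]) + -2·det([[0,-1],[1,2]])
    = -1·(-1·0 - 0·2) - -1·(0·0 - 0·1) + -2·(0·2 - -1·1)
    = -1·0 - -1·0 + -2·1
    = 0 + 0 + -2 = -2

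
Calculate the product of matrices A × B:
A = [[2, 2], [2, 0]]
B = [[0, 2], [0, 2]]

Matrix multiplication:
C[0][0] = 2×0 + 2×0 = 0
C[0][1] = 2×2 + 2×2 = 8
C[1][0] = 2×0 + 0×0 = 0
C[1][1] = 2×2 + 0×2 = 4
Result: [[0, 8], [0, 4]]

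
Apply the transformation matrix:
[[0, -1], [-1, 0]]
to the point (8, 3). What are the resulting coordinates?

Matrix multiplication:
[[0, -1], [-1, 0]] × [8, 3]ᵀ
= [(0)(8) + (-1)(3), (-1)(8) + (0)(3)]ᵀ
= [-3, -8]ᵀ
Result: (-3, -8)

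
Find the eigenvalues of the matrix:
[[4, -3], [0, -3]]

Characteristic equation: det(A - λI) = 0
λ² - (trace)λ + (det) = 0
trace = 4 + -3 = 1, det = (4)(-3) - (-3)(0) = -12
λ² - (1)λ + (-12) = 0
λ = (1 ± √((1)² - 4·(-12))) / 2 = (1 ± √49) / 2
Solving: λ = -3, 4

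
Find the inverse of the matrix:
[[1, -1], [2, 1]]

For [[a,b],[c,d]], inverse = (1/det)·[[d,-b],[-c,a]]
det = (1)(1) - (-1)(2) = 1 - -2 = 3
Inverse = (1/3)·[[1, 1], [-2, 1]]
= [[1/3, 1/3], [-2/3, 1/3]]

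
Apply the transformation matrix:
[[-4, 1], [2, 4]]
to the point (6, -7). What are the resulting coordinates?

Matrix multiplication:
[[-4, 1], [2, 4]] × [6, -7]ᵀ
= [(-4)(6) + (1)(-7), (2)(6) + (4)(-7)]ᵀ
= [-31, -16]ᵀ
Result: (-31, -16)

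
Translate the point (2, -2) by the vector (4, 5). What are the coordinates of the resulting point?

Translation by (4, 5) (homogeneous matrix [[1, 0, 4], [0, 1, 5], [0, 0, 1]]):
x' = 2 + 4 = 6
y' = -2 + 5 = 3
Result: (6, 3)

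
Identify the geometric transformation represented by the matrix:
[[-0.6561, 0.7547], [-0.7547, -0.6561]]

This matrix represents: rotation by 229° counterclockwise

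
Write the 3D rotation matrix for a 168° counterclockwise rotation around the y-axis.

Rotation matrix for counterclockwise 168° around y-axis:
cos(168°) = -0.9781, sin(168°) = 0.2079
Result: [[-0.9781, 0, 0.2079], [0, 1, 0], [-0.2079, 0, -0.9781]]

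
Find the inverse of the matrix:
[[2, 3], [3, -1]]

For [[a,b],[c,d]], inverse = (1/det)·[[d,-b],[-c,a]]
det = (2)(-1) - (3)(3) = -2 - 9 = -11
Inverse = (1/-11)·[[-1, -3], [-3, 2]]
= [[1/11, 3/11], [3/11, -2/11]]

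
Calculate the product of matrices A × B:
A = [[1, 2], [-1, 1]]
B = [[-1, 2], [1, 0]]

Matrix multiplication:
C[0][0] = 1×-1 + 2×1 = 1
C[0][1] = 1×2 + 2×0 = 2
C[1][0] = -1×-1 + 1×1 = 2
C[1][1] = -1×2 + 1×0 = -2
Result: [[1, 2], [2, -2]]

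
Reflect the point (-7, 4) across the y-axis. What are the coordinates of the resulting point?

Reflection across y-axis: (-7, 4) → (7, 4)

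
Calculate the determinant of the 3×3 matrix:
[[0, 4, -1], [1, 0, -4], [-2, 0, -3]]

Expansion along first row:
det = 0·det([[0,-4],[0,-3]]) - 4·det([[1,-4],[-2,-3]]) + -1·det([[1,0],[-2,0]])
    = 0·(0·-3 - -4·0) - 4·(1·-3 - -4·-2) + -1·(1·0 - 0·-2)
    = 0·0 - 4·-11 + -1·0
    = 0 + 44 + 0 = 44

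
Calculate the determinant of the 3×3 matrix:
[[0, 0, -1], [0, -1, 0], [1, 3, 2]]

Expansion along first row:
det = 0·det([[-1,0],[3,2]]) - 0·det([[0,0],[1,2]]) + -1·det([[0,-1],[1,3]])
    = 0·(-1·2 - 0·3) - 0·(0·2 - 0·1) + -1·(0·3 - -1·1)
    = 0·-2 - 0·0 + -1·1
    = 0 + 0 + -1 = -1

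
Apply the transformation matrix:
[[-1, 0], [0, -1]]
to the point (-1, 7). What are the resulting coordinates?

Matrix multiplication:
[[-1, 0], [0, -1]] × [-1, 7]ᵀ
= [(-1)(-1) + (0)(7), (0)(-1) + (-1)(7)]ᵀ
= [1, -7]ᵀ
Result: (1, -7)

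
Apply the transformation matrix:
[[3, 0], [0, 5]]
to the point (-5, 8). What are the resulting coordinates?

Matrix multiplication:
[[3, 0], [0, 5]] × [-5, 8]ᵀ
= [(3)(-5) + (0)(8), (0)(-5) + (5)(8)]ᵀ
= [-15, 40]ᵀ
Result: (-15, 40)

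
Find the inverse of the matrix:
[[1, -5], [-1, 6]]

For [[a,b],[c,d]], inverse = (1/det)·[[d,-b],[-c,a]]
det = (1)(6) - (-5)(-1) = 6 - 5 = 1
Inverse = [[6, 5], [1, 1]]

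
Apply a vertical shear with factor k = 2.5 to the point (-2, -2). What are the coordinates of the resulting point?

Shear matrix for vertical shear with factor k = 2.5:
[[1, 0], [2.50, 1]]
Result: (-2, -2) → (-2, -7)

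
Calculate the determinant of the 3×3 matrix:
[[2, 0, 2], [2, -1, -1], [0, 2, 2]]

Expansion along first row:
det = 2·det([[-1,-1],[2,2]]) - 0·det([[2,-1],[0,2]]) + 2·det([[2,-1],[0,2]])
    = 2·(-1·2 - -1·2) - 0·(2·2 - -1·0) + 2·(2·2 - -1·0)
    = 2·0 - 0·4 + 2·4
    = 0 + 0 + 8 = 8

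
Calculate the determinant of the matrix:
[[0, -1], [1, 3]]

For a 2×2 matrix [[a, b], [c, d]], det = ad - bc
det = (0)(3) - (-1)(1) = 0 - -1 = 1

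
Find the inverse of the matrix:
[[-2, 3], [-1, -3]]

For [[a,b],[c,d]], inverse = (1/det)·[[d,-b],[-c,a]]
det = (-2)(-3) - (3)(-1) = 6 - -3 = 9
Inverse = (1/9)·[[-3, -3], [1, -2]]
= [[-1/3, -1/3], [1/9, -2/9]]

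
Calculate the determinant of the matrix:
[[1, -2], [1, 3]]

For a 2×2 matrix [[a, b], [c, d]], det = ad - bc
det = (1)(3) - (-2)(1) = 3 - -2 = 5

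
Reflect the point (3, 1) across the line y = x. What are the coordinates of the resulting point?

Reflection across line y = x: (3, 1) → (1, 3)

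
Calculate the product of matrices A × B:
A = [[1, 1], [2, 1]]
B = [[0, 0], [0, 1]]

Matrix multiplication:
C[0][0] = 1×0 + 1×0 = 0
C[0][1] = 1×0 + 1×1 = 1
C[1][0] = 2×0 + 1×0 = 0
C[1][1] = 2×0 + 1×1 = 1
Result: [[0, 1], [0, 1]]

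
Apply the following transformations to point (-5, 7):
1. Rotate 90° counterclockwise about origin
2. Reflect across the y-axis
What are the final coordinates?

Step 1: Rotate 90° → (-7, -5)
Step 2: Reflect across y-axis → (7, -5)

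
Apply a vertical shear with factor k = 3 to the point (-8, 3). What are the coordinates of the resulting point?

Shear matrix for vertical shear with factor k = 3:
[[1, 0], [3, 1]]
Result: (-8, 3) → (-8, -21)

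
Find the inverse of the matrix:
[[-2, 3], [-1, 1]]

For [[a,b],[c,d]], inverse = (1/det)·[[d,-b],[-c,a]]
det = (-2)(1) - (3)(-1) = -2 - -3 = 1
Inverse = [[1, -3], [1, -2]]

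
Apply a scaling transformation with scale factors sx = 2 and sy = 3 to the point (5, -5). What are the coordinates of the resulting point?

Scaling matrix:
[[2, 0], [0, 3]]
Result: (5 × 2, -5 × 3) = (10, -15)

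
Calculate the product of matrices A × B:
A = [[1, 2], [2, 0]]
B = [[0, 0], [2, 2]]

Matrix multiplication:
C[0][0] = 1×0 + 2×2 = 4
C[0][1] = 1×0 + 2×2 = 4
C[1][0] = 2×0 + 0×2 = 0
C[1][1] = 2×0 + 0×2 = 0
Result: [[4, 4], [0, 0]]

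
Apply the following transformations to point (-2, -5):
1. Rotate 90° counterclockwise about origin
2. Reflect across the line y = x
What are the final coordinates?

Step 1: Rotate 90° → (5, -2)
Step 2: Reflect across line y = x → (-2, 5)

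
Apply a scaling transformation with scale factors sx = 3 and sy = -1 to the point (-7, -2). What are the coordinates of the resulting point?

Scaling matrix:
[[3, 0], [0, -1]]
Result: (-7 × 3, -2 × -1) = (-21, 2)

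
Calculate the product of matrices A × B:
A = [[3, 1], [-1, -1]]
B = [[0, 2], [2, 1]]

Matrix multiplication:
C[0][0] = 3×0 + 1×2 = 2
C[0][1] = 3×2 + 1×1 = 7
C[1][0] = -1×0 + -1×2 = -2
C[1][1] = -1×2 + -1×1 = -3
Result: [[2, 7], [-2, -3]]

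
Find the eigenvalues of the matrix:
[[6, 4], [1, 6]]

Characteristic equation: det(A - λI) = 0
λ² - (trace)λ + (det) = 0
trace = 6 + 6 = 12, det = (6)(6) - (4)(1) = 32
λ² - (12)λ + (32) = 0
λ = (12 ± √((12)² - 4·(32))) / 2 = (12 ± √16) / 2
Solving: λ = 4, 8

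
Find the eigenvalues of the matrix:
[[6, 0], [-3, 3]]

Characteristic equation: det(A - λI) = 0
λ² - (trace)λ + (det) = 0
trace = 6 + 3 = 9, det = (6)(3) - (0)(-3) = 18
λ² - (9)λ + (18) = 0
λ = (9 ± √((9)² - 4·(18))) / 2 = (9 ± √9) / 2
Solving: λ = 3, 6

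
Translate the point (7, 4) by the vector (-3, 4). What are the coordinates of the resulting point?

Translation by (-3, 4) (homogeneous matrix [[1, 0, -3], [0, 1, 4], [0, 0, 1]]):
x' = 7 + -3 = 4
y' = 4 + 4 = 8
Result: (4, 8)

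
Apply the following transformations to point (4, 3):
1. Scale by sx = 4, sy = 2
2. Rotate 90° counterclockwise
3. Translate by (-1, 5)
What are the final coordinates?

Step 1: Scale → (16, 6)
Step 2: Rotate 90° → (-6, 16)
Step 3: Translate → (-7, 21)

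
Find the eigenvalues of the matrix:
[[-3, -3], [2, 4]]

Characteristic equation: det(A - λI) = 0
λ² - (trace)λ + (det) = 0
trace = -3 + 4 = 1, det = (-3)(4) - (-3)(2) = -6
λ² - (1)λ + (-6) = 0
λ = (1 ± √((1)² - 4·(-6))) / 2 = (1 ± √25) / 2
Solving: λ = -2, 3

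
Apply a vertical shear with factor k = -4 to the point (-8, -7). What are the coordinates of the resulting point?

Shear matrix for vertical shear with factor k = -4:
[[1, 0], [-4, 1]]
Result: (-8, -7) → (-8, 25)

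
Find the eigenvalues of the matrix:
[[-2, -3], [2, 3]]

Characteristic equation: det(A - λI) = 0
λ² - (trace)λ + (det) = 0
trace = -2 + 3 = 1, det = (-2)(3) - (-3)(2) = 0
λ² - (1)λ + (0) = 0
λ = (1 ± √((1)² - 4·(0))) / 2 = (1 ± √1) / 2
Solving: λ = 0, 1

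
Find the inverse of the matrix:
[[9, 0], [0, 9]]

For [[a,b],[c,d]], inverse = (1/det)·[[d,-b],[-c,a]]
det = (9)(9) - (0)(0) = 81 - 0 = 81
Inverse = (1/81)·[[9, 0], [0, 9]]
= [[1/9, 0], [0, 1/9]]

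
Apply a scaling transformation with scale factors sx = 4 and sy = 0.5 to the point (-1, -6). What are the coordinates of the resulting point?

Scaling matrix:
[[4, 0], [0, 0.50]]
Result: (-1 × 4, -6 × 0.5) = (-4, -3)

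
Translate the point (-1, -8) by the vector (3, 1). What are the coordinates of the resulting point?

Translation by (3, 1) (homogeneous matrix [[1, 0, 3], [0, 1, 1], [0, 0, 1]]):
x' = -1 + 3 = 2
y' = -8 + 1 = -7
Result: (2, -7)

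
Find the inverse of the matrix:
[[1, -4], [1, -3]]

For [[a,b],[c,d]], inverse = (1/det)·[[d,-b],[-c,a]]
det = (1)(-3) - (-4)(1) = -3 - -4 = 1
Inverse = [[-3, 4], [-1, 1]]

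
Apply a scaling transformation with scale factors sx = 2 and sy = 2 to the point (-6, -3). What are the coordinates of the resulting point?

Scaling matrix:
[[2, 0], [0, 2]]
Result: (-6 × 2, -3 × 2) = (-12, -6)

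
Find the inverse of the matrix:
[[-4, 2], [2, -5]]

For [[a,b],[c,d]], inverse = (1/det)·[[d,-b],[-c,a]]
det = (-4)(-5) - (2)(2) = 20 - 4 = 16
Inverse = (1/16)·[[-5, -2], [-2, -4]]
= [[-5/16, -1/8], [-1/8, -1/4]]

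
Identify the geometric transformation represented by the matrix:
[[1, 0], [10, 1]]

This matrix represents: vertical shear with factor 10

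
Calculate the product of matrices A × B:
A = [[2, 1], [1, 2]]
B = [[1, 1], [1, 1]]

Matrix multiplication:
C[0][0] = 2×1 + 1×1 = 3
C[0][1] = 2×1 + 1×1 = 3
C[1][0] = 1×1 + 2×1 = 3
C[1][1] = 1×1 + 2×1 = 3
Result: [[3, 3], [3, 3]]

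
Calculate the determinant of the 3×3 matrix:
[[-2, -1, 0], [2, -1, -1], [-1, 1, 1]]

Expansion along first row:
det = -2·det([[-1,-1],[1,1]]) - -1·det([[2,-1],[-1,1]]) + 0·det([[2,-1],[-1,1]])
    = -2·(-1·1 - -1·1) - -1·(2·1 - -1·-1) + 0·(2·1 - -1·-1)
    = -2·0 - -1·1 + 0·1
    = 0 + 1 + 0 = 1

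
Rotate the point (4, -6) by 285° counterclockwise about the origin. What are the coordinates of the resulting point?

Rotation matrix for 285°: [[cos 285°, -sin 285°], [sin 285°, cos 285°]] ≈ [[0.258819, 0.965926], [-0.965926, 0.258819]]
[[0.258819, 0.965926], [-0.965926, 0.258819]] × [4, -6]ᵀ ≈ [-4.7603, -5.4166]ᵀ
Result: (-4.7603, -5.4166)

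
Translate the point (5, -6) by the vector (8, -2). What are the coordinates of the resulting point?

Translation by (8, -2) (homogeneous matrix [[1, 0, 8], [0, 1, -2], [0, 0, 1]]):
x' = 5 + 8 = 13
y' = -6 + -2 = -8
Result: (13, -8)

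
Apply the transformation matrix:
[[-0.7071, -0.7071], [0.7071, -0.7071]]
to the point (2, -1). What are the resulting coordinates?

Matrix multiplication:
[[-0.7071, -0.7071], [0.7071, -0.7071]] × [2, -1]ᵀ
= [(-0.7071)(2) + (-0.7071)(-1), (0.7071)(2) + (-0.7071)(-1)]ᵀ
= [-0.7071, 2.1213]ᵀ
Result: (-0.7071, 2.1213)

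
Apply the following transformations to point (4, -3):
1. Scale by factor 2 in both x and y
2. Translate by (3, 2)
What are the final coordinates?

Step 1: Scale (4, -3) by 2 → (8, -6)
Step 2: Translate by (3, 2) → (11, -4)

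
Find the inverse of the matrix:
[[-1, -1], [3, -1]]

For [[a,b],[c,d]], inverse = (1/det)·[[d,-b],[-c,a]]
det = (-1)(-1) - (-1)(3) = 1 - -3 = 4
Inverse = (1/4)·[[-1, 1], [-3, -1]]
= [[-1/4, 1/4], [-3/4, -1/4]]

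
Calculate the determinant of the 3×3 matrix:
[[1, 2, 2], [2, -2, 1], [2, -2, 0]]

Expansion along first row:
det = 1·det([[-2,1],[-2,0]]) - 2·det([[2,1],[2,0]]) + 2·det([[2,-2],[2,-2]])
    = 1·(-2·0 - 1·-2) - 2·(2·0 - 1·2) + 2·(2·-2 - -2·2)
    = 1·2 - 2·-2 + 2·0
    = 2 + 4 + 0 = 6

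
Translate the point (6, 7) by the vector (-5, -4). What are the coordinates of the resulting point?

Translation by (-5, -4) (homogeneous matrix [[1, 0, -5], [0, 1, -4], [0, 0, 1]]):
x' = 6 + -5 = 1
y' = 7 + -4 = 3
Result: (1, 3)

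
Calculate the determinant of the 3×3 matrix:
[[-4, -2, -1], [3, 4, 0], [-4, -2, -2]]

Expansion along first row:
det = -4·det([[4,0],[-2,-2]]) - -2·det([[3,0],[-4,-2]]) + -1·det([[3,4],[-4,-2]])
    = -4·(4·-2 - 0·-2) - -2·(3·-2 - 0·-4) + -1·(3·-2 - 4·-4)
    = -4·-8 - -2·-6 + -1·10
    = 32 + -12 + -10 = 10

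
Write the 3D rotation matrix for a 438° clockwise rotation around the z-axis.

Rotation matrix for clockwise 438° around z-axis:
A clockwise rotation by 438° is a counterclockwise rotation by -438°.
cos(-438°) = 0.2079, sin(-438°) = -0.9781
Result: [[0.2079, 0.9781, 0], [-0.9781, 0.2079, 0], [0, 0, 1]]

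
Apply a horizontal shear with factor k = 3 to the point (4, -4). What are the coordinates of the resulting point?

Shear matrix for horizontal shear with factor k = 3:
[[1, 3], [0, 1]]
Result: (4, -4) → (-8, -4)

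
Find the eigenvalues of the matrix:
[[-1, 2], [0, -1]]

Characteristic equation: det(A - λI) = 0
λ² - (trace)λ + (det) = 0
trace = -1 + -1 = -2, det = (-1)(-1) - (2)(0) = 1
λ² - (-2)λ + (1) = 0
λ = (-2 ± √((-2)² - 4·(1))) / 2 = (-2 ± √0) / 2
Solving: λ = -1, -1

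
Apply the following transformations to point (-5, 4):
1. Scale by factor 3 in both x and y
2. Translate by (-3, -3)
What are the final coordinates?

Step 1: Scale (-5, 4) by 3 → (-15, 12)
Step 2: Translate by (-3, -3) → (-18, 9)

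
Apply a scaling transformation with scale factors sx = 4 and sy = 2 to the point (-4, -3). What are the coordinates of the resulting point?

Scaling matrix:
[[4, 0], [0, 2]]
Result: (-4 × 4, -3 × 2) = (-16, -6)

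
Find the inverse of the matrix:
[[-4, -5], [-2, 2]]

For [[a,b],[c,d]], inverse = (1/det)·[[d,-b],[-c,a]]
det = (-4)(2) - (-5)(-2) = -8 - 10 = -18
Inverse = (1/-18)·[[2, 5], [2, -4]]
= [[-1/9, -5/18], [-1/9, 2/9]]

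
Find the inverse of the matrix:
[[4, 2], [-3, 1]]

For [[a,b],[c,d]], inverse = (1/det)·[[d,-b],[-c,a]]
det = (4)(1) - (2)(-3) = 4 - -6 = 10
Inverse = (1/10)·[[1, -2], [3, 4]]
= [[1/10, -1/5], [3/10, 2/5]]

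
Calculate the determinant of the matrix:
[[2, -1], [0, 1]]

For a 2×2 matrix [[a, b], [c, d]], det = ad - bc
det = (2)(1) - (-1)(0) = 2 - 0 = 2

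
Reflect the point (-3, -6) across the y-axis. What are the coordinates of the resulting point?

Reflection across y-axis: (-3, -6) → (3, -6)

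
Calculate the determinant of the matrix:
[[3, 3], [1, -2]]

For a 2×2 matrix [[a, b], [c, d]], det = ad - bc
det = (3)(-2) - (3)(1) = -6 - 3 = -9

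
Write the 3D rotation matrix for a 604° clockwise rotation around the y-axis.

Rotation matrix for clockwise 604° around y-axis:
A clockwise rotation by 604° is a counterclockwise rotation by -604°.
cos(-604°) = -0.4384, sin(-604°) = 0.8988
Result: [[-0.4384, 0, 0.8988], [0, 1, 0], [-0.8988, 0, -0.4384]]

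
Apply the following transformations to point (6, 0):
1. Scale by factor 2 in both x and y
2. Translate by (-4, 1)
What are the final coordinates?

Step 1: Scale (6, 0) by 2 → (12, 0)
Step 2: Translate by (-4, 1) → (8, 1)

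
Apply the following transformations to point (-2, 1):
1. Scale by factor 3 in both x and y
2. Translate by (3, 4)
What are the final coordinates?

Step 1: Scale (-2, 1) by 3 → (-6, 3)
Step 2: Translate by (3, 4) → (-3, 7)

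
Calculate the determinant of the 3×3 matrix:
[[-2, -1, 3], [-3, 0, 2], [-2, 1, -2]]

Expansion along first row:
det = -2·det([[0,2],[1,-2]]) - -1·det([[-3,2],[-2,-2]]) + 3·det([[-3,0],[-2,1]])
    = -2·(0·-2 - 2·1) - -1·(-3·-2 - 2·-2) + 3·(-3·1 - 0·-2)
    = -2·-2 - -1·10 + 3·-3
    = 4 + 10 + -9 = 5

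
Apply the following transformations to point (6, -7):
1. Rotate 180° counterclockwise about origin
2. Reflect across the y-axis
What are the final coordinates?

Step 1: Rotate 180° → (-6, 7)
Step 2: Reflect across y-axis → (6, 7)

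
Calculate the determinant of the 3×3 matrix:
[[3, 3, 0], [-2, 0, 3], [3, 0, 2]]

Expansion along first row:
det = 3·det([[0,3],[0,2]]) - 3·det([[-2,3],[3,2]]) + 0·det([[-2,0],[3,0]])
    = 3·(0·2 - 3·0) - 3·(-2·2 - 3·3) + 0·(-2·0 - 0·3)
    = 3·0 - 3·-13 + 0·0
    = 0 + 39 + 0 = 39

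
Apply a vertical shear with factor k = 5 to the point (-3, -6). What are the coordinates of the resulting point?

Shear matrix for vertical shear with factor k = 5:
[[1, 0], [5, 1]]
Result: (-3, -6) → (-3, -21)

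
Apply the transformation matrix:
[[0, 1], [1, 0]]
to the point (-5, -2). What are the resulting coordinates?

Matrix multiplication:
[[0, 1], [1, 0]] × [-5, -2]ᵀ
= [(0)(-5) + (1)(-2), (1)(-5) + (0)(-2)]ᵀ
= [-2, -5]ᵀ
Result: (-2, -5)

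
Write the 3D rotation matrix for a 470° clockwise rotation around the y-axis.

Rotation matrix for clockwise 470° around y-axis:
A clockwise rotation by 470° is a counterclockwise rotation by -470°.
cos(-470°) = -0.3420, sin(-470°) = -0.9397
Result: [[-0.3420, 0, -0.9397], [0, 1, 0], [0.9397, 0, -0.3420]]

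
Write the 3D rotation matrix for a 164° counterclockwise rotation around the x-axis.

Rotation matrix for counterclockwise 164° around x-axis:
cos(164°) = -0.9613, sin(164°) = 0.2756
Result: [[1, 0, 0], [0, -0.9613, -0.2756], [0, 0.2756, -0.9613]]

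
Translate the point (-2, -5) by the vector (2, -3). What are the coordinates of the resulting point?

Translation by (2, -3) (homogeneous matrix [[1, 0, 2], [0, 1, -3], [0, 0, 1]]):
x' = -2 + 2 = 0
y' = -5 + -3 = -8
Result: (0, -8)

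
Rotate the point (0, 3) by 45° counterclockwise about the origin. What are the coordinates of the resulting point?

Rotation matrix for 45°: [[cos 45°, -sin 45°], [sin 45°, cos 45°]] ≈ [[0.707107, -0.707107], [0.707107, 0.707107]]
[[0.707107, -0.707107], [0.707107, 0.707107]] × [0, 3]ᵀ ≈ [-2.1213, 2.1213]ᵀ
Result: (-2.1213, 2.1213)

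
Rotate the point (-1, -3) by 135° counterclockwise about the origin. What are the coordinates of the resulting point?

Rotation matrix for 135°: [[cos 135°, -sin 135°], [sin 135°, cos 135°]] ≈ [[-0.707107, -0.707107], [0.707107, -0.707107]]
[[-0.707107, -0.707107], [0.707107, -0.707107]] × [-1, -3]ᵀ ≈ [2.8284, 1.4142]ᵀ
Result: (2.8284, 1.4142)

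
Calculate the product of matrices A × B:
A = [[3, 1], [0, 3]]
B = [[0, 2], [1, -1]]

Matrix multiplication:
C[0][0] = 3×0 + 1×1 = 1
C[0][1] = 3×2 + 1×-1 = 5
C[1][0] = 0×0 + 3×1 = 3
C[1][1] = 0×2 + 3×-1 = -3
Result: [[1, 5], [3, -3]]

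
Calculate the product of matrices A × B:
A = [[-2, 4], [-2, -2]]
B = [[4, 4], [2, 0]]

Matrix multiplication:
C[0][0] = -2×4 + 4×2 = 0
C[0][1] = -2×4 + 4×0 = -8
C[1][0] = -2×4 + -2×2 = -12
C[1][1] = -2×4 + -2×0 = -8
Result: [[0, -8], [-12, -8]]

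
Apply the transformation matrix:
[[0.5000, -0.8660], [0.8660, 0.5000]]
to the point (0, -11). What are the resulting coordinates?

Matrix multiplication:
[[0.5000, -0.8660], [0.8660, 0.5000]] × [0, -11]ᵀ
= [(0.5000)(0) + (-0.8660)(-11), (0.8660)(0) + (0.5000)(-11)]ᵀ
= [9.5260, -5.5000]ᵀ
Result: (9.5260, -5.5000)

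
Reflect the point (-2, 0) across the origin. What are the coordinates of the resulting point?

Reflection across origin: (-2, 0) → (2, 0)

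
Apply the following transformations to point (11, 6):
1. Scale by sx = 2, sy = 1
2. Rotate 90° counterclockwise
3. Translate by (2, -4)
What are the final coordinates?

Step 1: Scale → (22, 6)
Step 2: Rotate 90° → (-6, 22)
Step 3: Translate → (-4, 18)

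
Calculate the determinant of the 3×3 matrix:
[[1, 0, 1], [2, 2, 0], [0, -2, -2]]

Expansion along first row:
det = 1·det([[2,0],[-2,-2]]) - 0·det([[2,0],[0,-2]]) + 1·det([[2,2],[0,-2]])
    = 1·(2·-2 - 0·-2) - 0·(2·-2 - 0·0) + 1·(2·-2 - 2·0)
    = 1·-4 - 0·-4 + 1·-4
    = -4 + 0 + -4 = -8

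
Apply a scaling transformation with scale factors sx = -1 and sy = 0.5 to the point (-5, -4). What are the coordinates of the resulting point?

Scaling matrix:
[[-1, 0], [0, 0.50]]
Result: (-5 × -1, -4 × 0.5) = (5, -2)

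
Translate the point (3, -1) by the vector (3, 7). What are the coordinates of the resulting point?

Translation by (3, 7) (homogeneous matrix [[1, 0, 3], [0, 1, 7], [0, 0, 1]]):
x' = 3 + 3 = 6
y' = -1 + 7 = 6
Result: (6, 6)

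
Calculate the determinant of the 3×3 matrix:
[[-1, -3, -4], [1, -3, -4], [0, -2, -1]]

Expansion along first row:
det = -1·det([[-3,-4],[-2,-1]]) - -3·det([[1,-4],[0,-1]]) + -4·det([[1,-3],[0,-2]])
    = -1·(-3·-1 - -4·-2) - -3·(1·-1 - -4·0) + -4·(1·-2 - -3·0)
    = -1·-5 - -3·-1 + -4·-2
    = 5 + -3 + 8 = 10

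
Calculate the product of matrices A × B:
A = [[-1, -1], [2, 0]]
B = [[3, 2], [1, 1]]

Matrix multiplication:
C[0][0] = -1×3 + -1×1 = -4
C[0][1] = -1×2 + -1×1 = -3
C[1][0] = 2×3 + 0×1 = 6
C[1][1] = 2×2 + 0×1 = 4
Result: [[-4, -3], [6, 4]]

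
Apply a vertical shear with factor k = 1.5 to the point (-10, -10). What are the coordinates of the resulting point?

Shear matrix for vertical shear with factor k = 1.5:
[[1, 0], [1.50, 1]]
Result: (-10, -10) → (-10, -25)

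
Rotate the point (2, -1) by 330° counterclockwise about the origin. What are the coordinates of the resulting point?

Rotation matrix for 330°: [[cos 330°, -sin 330°], [sin 330°, cos 330°]] ≈ [[0.866025, 0.500000], [-0.500000, 0.866025]]
[[0.866025, 0.500000], [-0.500000, 0.866025]] × [2, -1]ᵀ ≈ [1.2321, -1.8660]ᵀ
Result: (1.2321, -1.8660)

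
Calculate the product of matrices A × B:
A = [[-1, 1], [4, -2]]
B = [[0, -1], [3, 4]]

Matrix multiplication:
C[0][0] = -1×0 + 1×3 = 3
C[0][1] = -1×-1 + 1×4 = 5
C[1][0] = 4×0 + -2×3 = -6
C[1][1] = 4×-1 + -2×4 = -12
Result: [[3, 5], [-6, -12]]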